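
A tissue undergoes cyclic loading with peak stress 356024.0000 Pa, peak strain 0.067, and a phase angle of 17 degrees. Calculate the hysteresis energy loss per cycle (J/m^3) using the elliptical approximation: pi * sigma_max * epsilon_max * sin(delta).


E_loss = pi * sigma_max * epsilon_max * sin(delta)
delta = 17 deg = 0.2967 rad
sin(delta) = 0.2924
E_loss = pi * 356024.0000 * 0.067 * 0.2924
E_loss = 21909.8443


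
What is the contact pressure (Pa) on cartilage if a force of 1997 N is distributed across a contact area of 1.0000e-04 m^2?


P = F / A
P = 1997 / 1.0000e-04
P = 1.9970e+07


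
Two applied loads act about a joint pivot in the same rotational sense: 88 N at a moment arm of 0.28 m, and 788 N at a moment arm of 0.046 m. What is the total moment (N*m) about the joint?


M = F1 * d1 + F2 * d2
M = 88 * 0.28 + 788 * 0.046
M = 24.6400 + 36.2480
M = 60.8880


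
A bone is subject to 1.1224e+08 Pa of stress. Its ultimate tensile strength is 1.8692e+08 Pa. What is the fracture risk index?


FRI = applied / ultimate
FRI = 1.1224e+08 / 1.8692e+08
FRI = 0.6005


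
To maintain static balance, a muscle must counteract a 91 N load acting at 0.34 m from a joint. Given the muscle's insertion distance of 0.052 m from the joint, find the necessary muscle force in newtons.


F_muscle = W * d_load / d_muscle
F_muscle = 91 * 0.34 / 0.052
Numerator = 30.9400
F_muscle = 595.0000


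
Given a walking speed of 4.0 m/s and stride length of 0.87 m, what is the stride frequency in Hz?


f = v / stride_length
f = 4.0 / 0.87
f = 4.5977


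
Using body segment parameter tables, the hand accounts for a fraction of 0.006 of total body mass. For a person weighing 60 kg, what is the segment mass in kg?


m_segment = body_mass * fraction
m_segment = 60 * 0.006
m_segment = 0.3600


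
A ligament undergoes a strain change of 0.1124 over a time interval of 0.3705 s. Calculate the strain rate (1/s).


strain_rate = delta_strain / delta_t
strain_rate = 0.1124 / 0.3705
strain_rate = 0.3034


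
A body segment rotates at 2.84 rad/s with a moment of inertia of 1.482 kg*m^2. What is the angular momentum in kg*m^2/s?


L = I * omega
L = 1.482 * 2.84
L = 4.2089


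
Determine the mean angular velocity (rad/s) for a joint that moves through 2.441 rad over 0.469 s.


omega = delta_theta / delta_t
omega = 2.441 / 0.469
omega = 5.2047


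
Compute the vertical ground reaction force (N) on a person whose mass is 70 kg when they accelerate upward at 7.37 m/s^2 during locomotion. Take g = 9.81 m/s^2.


GRF = m * (g + a)
GRF = 70 * (9.81 + 7.37)
GRF = 70 * 17.1800
GRF = 1202.6000


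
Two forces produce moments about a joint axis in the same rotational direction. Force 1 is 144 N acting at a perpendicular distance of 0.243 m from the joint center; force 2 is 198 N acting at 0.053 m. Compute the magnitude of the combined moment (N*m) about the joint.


M = F1 * d1 + F2 * d2
M = 144 * 0.243 + 198 * 0.053
M = 34.9920 + 10.4940
M = 45.4860


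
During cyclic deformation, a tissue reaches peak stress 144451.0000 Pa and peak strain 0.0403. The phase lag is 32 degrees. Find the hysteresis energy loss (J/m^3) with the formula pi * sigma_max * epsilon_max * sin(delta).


E_loss = pi * sigma_max * epsilon_max * sin(delta)
delta = 32 deg = 0.5585 rad
sin(delta) = 0.5299
E_loss = pi * 144451.0000 * 0.0403 * 0.5299
E_loss = 9691.3701


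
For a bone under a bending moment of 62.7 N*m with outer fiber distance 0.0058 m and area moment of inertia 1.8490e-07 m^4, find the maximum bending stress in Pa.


sigma = M * c / I
sigma = 62.7 * 0.0058 / 1.8490e-07
M * c = 0.3637
sigma = 1.9668e+06


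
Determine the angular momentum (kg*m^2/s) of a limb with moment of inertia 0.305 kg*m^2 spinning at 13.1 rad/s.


L = I * omega
L = 0.305 * 13.1
L = 3.9955


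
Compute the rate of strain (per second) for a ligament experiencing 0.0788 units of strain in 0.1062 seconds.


strain_rate = delta_strain / delta_t
strain_rate = 0.0788 / 0.1062
strain_rate = 0.7420


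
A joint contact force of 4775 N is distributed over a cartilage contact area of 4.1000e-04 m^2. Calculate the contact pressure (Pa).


P = F / A
P = 4775 / 4.1000e-04
P = 1.1646e+07


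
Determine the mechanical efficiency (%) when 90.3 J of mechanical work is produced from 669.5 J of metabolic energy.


eta = (W_mech / E_meta) * 100
eta = (90.3 / 669.5) * 100
ratio = 0.1349
eta = 13.4877


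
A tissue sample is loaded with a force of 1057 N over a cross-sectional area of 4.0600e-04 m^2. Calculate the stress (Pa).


stress = F / A
stress = 1057 / 4.0600e-04
stress = 2.6034e+06


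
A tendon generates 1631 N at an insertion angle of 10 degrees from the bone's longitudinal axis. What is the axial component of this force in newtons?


F_eff = F_tendon * cos(theta)
theta = 10 deg = 0.1745 rad
cos(theta) = 0.9848
F_eff = 1631 * 0.9848
F_eff = 1606.2214


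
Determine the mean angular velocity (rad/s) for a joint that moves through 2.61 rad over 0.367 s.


omega = delta_theta / delta_t
omega = 2.61 / 0.367
omega = 7.1117


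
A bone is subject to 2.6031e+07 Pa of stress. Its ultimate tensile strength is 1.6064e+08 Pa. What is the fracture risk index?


FRI = applied / ultimate
FRI = 2.6031e+07 / 1.6064e+08
FRI = 0.1620


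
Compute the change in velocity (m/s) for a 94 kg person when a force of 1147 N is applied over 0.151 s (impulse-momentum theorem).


J = F * dt = 1147 * 0.151 = 173.1970 N*s
delta_v = J / m
delta_v = 173.1970 / 94
delta_v = 1.8425


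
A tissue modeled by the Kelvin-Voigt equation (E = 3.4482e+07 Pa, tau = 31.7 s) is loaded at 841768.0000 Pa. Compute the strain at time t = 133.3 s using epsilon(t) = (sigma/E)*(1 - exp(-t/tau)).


epsilon(t) = (sigma/E) * (1 - exp(-t/tau))
sigma/E = 841768.0000 / 3.4482e+07 = 0.0244
exp(-t/tau) = exp(-133.3 / 31.7) = 0.0149
epsilon = 0.0244 * (1 - 0.0149)
epsilon = 0.0240


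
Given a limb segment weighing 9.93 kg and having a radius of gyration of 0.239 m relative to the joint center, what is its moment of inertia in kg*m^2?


I = m * k^2
I = 9.93 * 0.239^2
k^2 = 0.0571
I = 0.5672


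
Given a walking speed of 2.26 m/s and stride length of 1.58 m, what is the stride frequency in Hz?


f = v / stride_length
f = 2.26 / 1.58
f = 1.4304


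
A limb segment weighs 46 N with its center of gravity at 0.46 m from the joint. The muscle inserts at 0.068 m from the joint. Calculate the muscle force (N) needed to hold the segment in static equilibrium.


F_muscle = W * d_load / d_muscle
F_muscle = 46 * 0.46 / 0.068
Numerator = 21.1600
F_muscle = 311.1765


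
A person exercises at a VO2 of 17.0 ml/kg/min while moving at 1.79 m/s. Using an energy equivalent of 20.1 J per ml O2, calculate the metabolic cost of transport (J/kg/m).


Power per kg = VO2 * 20.1 / 60
Power per kg = 17.0 * 20.1 / 60 = 5.6950 W/kg
Cost = power_per_kg / speed
Cost = 5.6950 / 1.79
Cost = 3.1816


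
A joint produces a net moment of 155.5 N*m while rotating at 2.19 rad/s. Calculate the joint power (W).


P = M * omega
P = 155.5 * 2.19
P = 340.5450


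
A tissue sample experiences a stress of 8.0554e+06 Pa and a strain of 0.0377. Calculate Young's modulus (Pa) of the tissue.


E = stress / strain
E = 8.0554e+06 / 0.0377
E = 2.1367e+08


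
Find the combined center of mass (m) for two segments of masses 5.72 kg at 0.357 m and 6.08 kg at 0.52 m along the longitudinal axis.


COM = (m1*x1 + m2*x2) / (m1 + m2)
COM = (5.72*0.357 + 6.08*0.52) / (5.72 + 6.08)
Numerator = 5.2036
Denominator = 11.8000
COM = 0.4410


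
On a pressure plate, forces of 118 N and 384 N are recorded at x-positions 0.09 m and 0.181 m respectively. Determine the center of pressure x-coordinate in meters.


COP_x = (F1*x1 + F2*x2) / (F1 + F2)
COP_x = (118*0.09 + 384*0.181) / (118 + 384)
Numerator = 80.1240
Denominator = 502
COP_x = 0.1596


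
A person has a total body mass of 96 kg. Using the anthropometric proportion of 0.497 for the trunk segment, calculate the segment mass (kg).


m_segment = body_mass * fraction
m_segment = 96 * 0.497
m_segment = 47.7120


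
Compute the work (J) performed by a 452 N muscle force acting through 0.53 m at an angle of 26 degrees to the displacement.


W = F * d * cos(theta)
theta = 26 deg = 0.4538 rad
cos(theta) = 0.8988
W = 452 * 0.53 * 0.8988
W = 215.3151


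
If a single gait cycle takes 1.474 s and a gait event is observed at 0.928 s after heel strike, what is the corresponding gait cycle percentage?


pct = (event_time / cycle_time) * 100
pct = (0.928 / 1.474) * 100
ratio = 0.6296
pct = 62.9579


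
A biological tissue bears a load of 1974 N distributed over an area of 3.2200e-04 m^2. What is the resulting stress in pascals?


stress = F / A
stress = 1974 / 3.2200e-04
stress = 6.1304e+06


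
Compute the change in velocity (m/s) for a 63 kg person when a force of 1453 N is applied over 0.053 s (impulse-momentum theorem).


J = F * dt = 1453 * 0.053 = 77.0090 N*s
delta_v = J / m
delta_v = 77.0090 / 63
delta_v = 1.2224


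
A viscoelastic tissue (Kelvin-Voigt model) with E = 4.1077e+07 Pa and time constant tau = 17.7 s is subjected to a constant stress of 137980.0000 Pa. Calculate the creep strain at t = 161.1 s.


epsilon(t) = (sigma/E) * (1 - exp(-t/tau))
sigma/E = 137980.0000 / 4.1077e+07 = 0.0034
exp(-t/tau) = exp(-161.1 / 17.7) = 1.1148e-04
epsilon = 0.0034 * (1 - 1.1148e-04)
epsilon = 0.0034


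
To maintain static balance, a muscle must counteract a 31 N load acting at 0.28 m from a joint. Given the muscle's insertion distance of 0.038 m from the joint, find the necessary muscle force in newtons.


F_muscle = W * d_load / d_muscle
F_muscle = 31 * 0.28 / 0.038
Numerator = 8.6800
F_muscle = 228.4211


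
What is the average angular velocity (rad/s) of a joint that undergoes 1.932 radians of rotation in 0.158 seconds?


omega = delta_theta / delta_t
omega = 1.932 / 0.158
omega = 12.2278


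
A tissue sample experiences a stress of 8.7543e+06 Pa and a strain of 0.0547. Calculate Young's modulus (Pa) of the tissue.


E = stress / strain
E = 8.7543e+06 / 0.0547
E = 1.6004e+08


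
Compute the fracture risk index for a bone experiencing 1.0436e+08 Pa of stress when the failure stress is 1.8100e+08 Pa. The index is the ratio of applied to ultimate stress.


FRI = applied / ultimate
FRI = 1.0436e+08 / 1.8100e+08
FRI = 0.5766


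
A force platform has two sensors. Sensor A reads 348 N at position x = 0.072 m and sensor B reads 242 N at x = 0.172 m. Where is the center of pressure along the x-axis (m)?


COP_x = (F1*x1 + F2*x2) / (F1 + F2)
COP_x = (348*0.072 + 242*0.172) / (348 + 242)
Numerator = 66.6800
Denominator = 590
COP_x = 0.1130


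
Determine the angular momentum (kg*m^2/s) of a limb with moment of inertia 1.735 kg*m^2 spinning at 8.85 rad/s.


L = I * omega
L = 1.735 * 8.85
L = 15.3548


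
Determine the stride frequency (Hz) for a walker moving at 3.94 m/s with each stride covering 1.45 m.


f = v / stride_length
f = 3.94 / 1.45
f = 2.7172


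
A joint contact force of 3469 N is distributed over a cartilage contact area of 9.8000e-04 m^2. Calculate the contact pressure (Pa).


P = F / A
P = 3469 / 9.8000e-04
P = 3.5398e+06


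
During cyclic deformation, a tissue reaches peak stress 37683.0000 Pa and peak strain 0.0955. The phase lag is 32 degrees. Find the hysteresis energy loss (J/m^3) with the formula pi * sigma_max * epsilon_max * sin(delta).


E_loss = pi * sigma_max * epsilon_max * sin(delta)
delta = 32 deg = 0.5585 rad
sin(delta) = 0.5299
E_loss = pi * 37683.0000 * 0.0955 * 0.5299
E_loss = 5991.1256


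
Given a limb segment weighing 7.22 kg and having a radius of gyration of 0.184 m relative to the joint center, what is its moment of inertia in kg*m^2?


I = m * k^2
I = 7.22 * 0.184^2
k^2 = 0.0339
I = 0.2444


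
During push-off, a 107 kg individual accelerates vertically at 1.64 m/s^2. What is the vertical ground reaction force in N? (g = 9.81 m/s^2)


GRF = m * (g + a)
GRF = 107 * (9.81 + 1.64)
GRF = 107 * 11.4500
GRF = 1225.1500


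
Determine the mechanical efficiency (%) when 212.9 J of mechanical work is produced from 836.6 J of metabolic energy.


eta = (W_mech / E_meta) * 100
eta = (212.9 / 836.6) * 100
ratio = 0.2545
eta = 25.4482


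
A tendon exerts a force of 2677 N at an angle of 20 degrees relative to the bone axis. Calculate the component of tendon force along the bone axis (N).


F_eff = F_tendon * cos(theta)
theta = 20 deg = 0.3491 rad
cos(theta) = 0.9397
F_eff = 2677 * 0.9397
F_eff = 2515.5571


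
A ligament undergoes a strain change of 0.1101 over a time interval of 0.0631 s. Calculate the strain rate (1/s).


strain_rate = delta_strain / delta_t
strain_rate = 0.1101 / 0.0631
strain_rate = 1.7448


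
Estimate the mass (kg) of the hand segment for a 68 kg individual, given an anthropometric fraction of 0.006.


m_segment = body_mass * fraction
m_segment = 68 * 0.006
m_segment = 0.4080


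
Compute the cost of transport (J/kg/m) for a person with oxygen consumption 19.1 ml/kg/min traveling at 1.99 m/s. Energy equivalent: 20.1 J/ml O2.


Power per kg = VO2 * 20.1 / 60
Power per kg = 19.1 * 20.1 / 60 = 6.3985 W/kg
Cost = power_per_kg / speed
Cost = 6.3985 / 1.99
Cost = 3.2153


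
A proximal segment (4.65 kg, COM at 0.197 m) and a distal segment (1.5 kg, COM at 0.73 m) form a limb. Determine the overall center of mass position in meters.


COM = (m1*x1 + m2*x2) / (m1 + m2)
COM = (4.65*0.197 + 1.5*0.73) / (4.65 + 1.5)
Numerator = 2.0111
Denominator = 6.1500
COM = 0.3270


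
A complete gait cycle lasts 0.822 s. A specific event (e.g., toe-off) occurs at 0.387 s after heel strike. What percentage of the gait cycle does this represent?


pct = (event_time / cycle_time) * 100
pct = (0.387 / 0.822) * 100
ratio = 0.4708
pct = 47.0803


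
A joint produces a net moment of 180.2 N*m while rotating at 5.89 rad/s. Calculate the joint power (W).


P = M * omega
P = 180.2 * 5.89
P = 1061.3780


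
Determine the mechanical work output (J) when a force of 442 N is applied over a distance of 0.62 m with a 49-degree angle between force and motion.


W = F * d * cos(theta)
theta = 49 deg = 0.8552 rad
cos(theta) = 0.6561
W = 442 * 0.62 * 0.6561
W = 179.7864


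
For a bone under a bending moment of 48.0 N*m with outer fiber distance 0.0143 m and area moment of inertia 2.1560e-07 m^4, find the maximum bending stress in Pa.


sigma = M * c / I
sigma = 48.0 * 0.0143 / 2.1560e-07
M * c = 0.6864
sigma = 3.1837e+06


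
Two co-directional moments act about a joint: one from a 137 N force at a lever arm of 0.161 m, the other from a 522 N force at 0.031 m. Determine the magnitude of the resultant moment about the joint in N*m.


M = F1 * d1 + F2 * d2
M = 137 * 0.161 + 522 * 0.031
M = 22.0570 + 16.1820
M = 38.2390


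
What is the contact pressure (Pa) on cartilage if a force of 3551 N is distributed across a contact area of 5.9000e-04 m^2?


P = F / A
P = 3551 / 5.9000e-04
P = 6.0186e+06


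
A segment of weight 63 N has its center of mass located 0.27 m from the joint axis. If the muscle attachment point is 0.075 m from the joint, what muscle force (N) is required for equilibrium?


F_muscle = W * d_load / d_muscle
F_muscle = 63 * 0.27 / 0.075
Numerator = 17.0100
F_muscle = 226.8000


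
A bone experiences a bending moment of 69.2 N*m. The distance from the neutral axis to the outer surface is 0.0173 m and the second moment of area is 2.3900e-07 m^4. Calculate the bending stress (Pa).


sigma = M * c / I
sigma = 69.2 * 0.0173 / 2.3900e-07
M * c = 1.1972
sigma = 5.0090e+06


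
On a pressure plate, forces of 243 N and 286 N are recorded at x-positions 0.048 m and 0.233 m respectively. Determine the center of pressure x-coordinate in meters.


COP_x = (F1*x1 + F2*x2) / (F1 + F2)
COP_x = (243*0.048 + 286*0.233) / (243 + 286)
Numerator = 78.3020
Denominator = 529
COP_x = 0.1480


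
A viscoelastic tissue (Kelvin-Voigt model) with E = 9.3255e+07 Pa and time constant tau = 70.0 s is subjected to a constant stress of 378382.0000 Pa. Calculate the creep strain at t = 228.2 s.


epsilon(t) = (sigma/E) * (1 - exp(-t/tau))
sigma/E = 378382.0000 / 9.3255e+07 = 0.0041
exp(-t/tau) = exp(-228.2 / 70.0) = 0.0384
epsilon = 0.0041 * (1 - 0.0384)
epsilon = 0.0039


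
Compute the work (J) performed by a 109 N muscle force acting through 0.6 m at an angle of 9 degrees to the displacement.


W = F * d * cos(theta)
theta = 9 deg = 0.1571 rad
cos(theta) = 0.9877
W = 109 * 0.6 * 0.9877
W = 64.5948


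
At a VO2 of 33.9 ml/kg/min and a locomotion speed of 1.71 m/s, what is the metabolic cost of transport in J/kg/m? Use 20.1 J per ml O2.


Power per kg = VO2 * 20.1 / 60
Power per kg = 33.9 * 20.1 / 60 = 11.3565 W/kg
Cost = power_per_kg / speed
Cost = 11.3565 / 1.71
Cost = 6.6412


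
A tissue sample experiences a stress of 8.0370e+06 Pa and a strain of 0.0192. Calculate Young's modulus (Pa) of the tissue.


E = stress / strain
E = 8.0370e+06 / 0.0192
E = 4.1859e+08


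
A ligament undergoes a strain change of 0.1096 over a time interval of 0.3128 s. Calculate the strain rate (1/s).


strain_rate = delta_strain / delta_t
strain_rate = 0.1096 / 0.3128
strain_rate = 0.3504


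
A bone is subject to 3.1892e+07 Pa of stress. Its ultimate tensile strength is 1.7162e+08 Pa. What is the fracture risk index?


FRI = applied / ultimate
FRI = 3.1892e+07 / 1.7162e+08
FRI = 0.1858


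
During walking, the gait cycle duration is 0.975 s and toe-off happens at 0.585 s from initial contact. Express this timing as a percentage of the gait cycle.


pct = (event_time / cycle_time) * 100
pct = (0.585 / 0.975) * 100
ratio = 0.6000
pct = 60.0000


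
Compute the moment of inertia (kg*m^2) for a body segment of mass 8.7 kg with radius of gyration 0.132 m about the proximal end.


I = m * k^2
I = 8.7 * 0.132^2
k^2 = 0.0174
I = 0.1516


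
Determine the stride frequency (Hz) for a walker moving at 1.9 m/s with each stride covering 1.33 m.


f = v / stride_length
f = 1.9 / 1.33
f = 1.4286


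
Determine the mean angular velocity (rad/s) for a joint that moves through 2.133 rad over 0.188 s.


omega = delta_theta / delta_t
omega = 2.133 / 0.188
omega = 11.3457


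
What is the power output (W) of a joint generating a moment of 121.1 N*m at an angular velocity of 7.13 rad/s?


P = M * omega
P = 121.1 * 7.13
P = 863.4430


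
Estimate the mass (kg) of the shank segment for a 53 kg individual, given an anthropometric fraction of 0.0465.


m_segment = body_mass * fraction
m_segment = 53 * 0.0465
m_segment = 2.4645


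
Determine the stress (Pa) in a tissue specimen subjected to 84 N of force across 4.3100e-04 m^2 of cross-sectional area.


stress = F / A
stress = 84 / 4.3100e-04
stress = 194895.5916


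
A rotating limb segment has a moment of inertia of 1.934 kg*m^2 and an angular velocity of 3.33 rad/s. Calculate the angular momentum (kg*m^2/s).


L = I * omega
L = 1.934 * 3.33
L = 6.4402


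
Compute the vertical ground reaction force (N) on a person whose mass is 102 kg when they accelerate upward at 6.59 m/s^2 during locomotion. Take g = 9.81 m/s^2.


GRF = m * (g + a)
GRF = 102 * (9.81 + 6.59)
GRF = 102 * 16.4000
GRF = 1672.8000


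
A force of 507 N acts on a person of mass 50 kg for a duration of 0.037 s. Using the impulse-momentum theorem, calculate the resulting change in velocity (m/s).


J = F * dt = 507 * 0.037 = 18.7590 N*s
delta_v = J / m
delta_v = 18.7590 / 50
delta_v = 0.3752


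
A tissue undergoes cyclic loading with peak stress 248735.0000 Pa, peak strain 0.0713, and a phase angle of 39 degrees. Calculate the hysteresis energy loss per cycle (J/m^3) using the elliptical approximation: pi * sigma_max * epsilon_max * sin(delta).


E_loss = pi * sigma_max * epsilon_max * sin(delta)
delta = 39 deg = 0.6807 rad
sin(delta) = 0.6293
E_loss = pi * 248735.0000 * 0.0713 * 0.6293
E_loss = 35062.9221


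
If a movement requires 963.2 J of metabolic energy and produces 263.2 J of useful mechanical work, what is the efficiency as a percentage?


eta = (W_mech / E_meta) * 100
eta = (263.2 / 963.2) * 100
ratio = 0.2733
eta = 27.3256


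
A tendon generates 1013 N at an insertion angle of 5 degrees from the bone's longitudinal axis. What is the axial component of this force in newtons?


F_eff = F_tendon * cos(theta)
theta = 5 deg = 0.0873 rad
cos(theta) = 0.9962
F_eff = 1013 * 0.9962
F_eff = 1009.1452


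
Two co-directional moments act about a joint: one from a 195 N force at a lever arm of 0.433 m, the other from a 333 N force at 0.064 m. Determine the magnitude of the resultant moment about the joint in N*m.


M = F1 * d1 + F2 * d2
M = 195 * 0.433 + 333 * 0.064
M = 84.4350 + 21.3120
M = 105.7470


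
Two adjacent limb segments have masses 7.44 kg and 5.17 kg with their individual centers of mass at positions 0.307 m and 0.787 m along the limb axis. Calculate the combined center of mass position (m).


COM = (m1*x1 + m2*x2) / (m1 + m2)
COM = (7.44*0.307 + 5.17*0.787) / (7.44 + 5.17)
Numerator = 6.3529
Denominator = 12.6100
COM = 0.5038


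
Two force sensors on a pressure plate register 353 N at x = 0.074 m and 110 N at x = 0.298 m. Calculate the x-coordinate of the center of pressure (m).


COP_x = (F1*x1 + F2*x2) / (F1 + F2)
COP_x = (353*0.074 + 110*0.298) / (353 + 110)
Numerator = 58.9020
Denominator = 463
COP_x = 0.1272


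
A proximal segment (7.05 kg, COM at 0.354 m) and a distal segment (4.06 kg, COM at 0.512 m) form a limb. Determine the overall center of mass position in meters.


COM = (m1*x1 + m2*x2) / (m1 + m2)
COM = (7.05*0.354 + 4.06*0.512) / (7.05 + 4.06)
Numerator = 4.5744
Denominator = 11.1100
COM = 0.4117


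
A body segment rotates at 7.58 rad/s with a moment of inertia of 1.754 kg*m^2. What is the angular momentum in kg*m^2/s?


L = I * omega
L = 1.754 * 7.58
L = 13.2953


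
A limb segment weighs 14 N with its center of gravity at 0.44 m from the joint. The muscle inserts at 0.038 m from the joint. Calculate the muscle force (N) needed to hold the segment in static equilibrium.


F_muscle = W * d_load / d_muscle
F_muscle = 14 * 0.44 / 0.038
Numerator = 6.1600
F_muscle = 162.1053


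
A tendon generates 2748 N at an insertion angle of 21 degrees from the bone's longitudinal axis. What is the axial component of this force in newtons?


F_eff = F_tendon * cos(theta)
theta = 21 deg = 0.3665 rad
cos(theta) = 0.9336
F_eff = 2748 * 0.9336
F_eff = 2565.4790


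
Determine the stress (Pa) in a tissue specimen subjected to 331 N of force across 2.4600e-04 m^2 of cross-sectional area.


stress = F / A
stress = 331 / 2.4600e-04
stress = 1.3455e+06


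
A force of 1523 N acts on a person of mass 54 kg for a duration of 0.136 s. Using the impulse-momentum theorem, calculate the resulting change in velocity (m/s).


J = F * dt = 1523 * 0.136 = 207.1280 N*s
delta_v = J / m
delta_v = 207.1280 / 54
delta_v = 3.8357


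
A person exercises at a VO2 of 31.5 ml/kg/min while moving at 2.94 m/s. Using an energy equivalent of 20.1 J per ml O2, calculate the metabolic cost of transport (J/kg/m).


Power per kg = VO2 * 20.1 / 60
Power per kg = 31.5 * 20.1 / 60 = 10.5525 W/kg
Cost = power_per_kg / speed
Cost = 10.5525 / 2.94
Cost = 3.5893


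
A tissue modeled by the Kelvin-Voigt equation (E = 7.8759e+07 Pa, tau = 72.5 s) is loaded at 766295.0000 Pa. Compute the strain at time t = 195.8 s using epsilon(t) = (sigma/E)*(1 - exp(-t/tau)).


epsilon(t) = (sigma/E) * (1 - exp(-t/tau))
sigma/E = 766295.0000 / 7.8759e+07 = 0.0097
exp(-t/tau) = exp(-195.8 / 72.5) = 0.0672
epsilon = 0.0097 * (1 - 0.0672)
epsilon = 0.0091


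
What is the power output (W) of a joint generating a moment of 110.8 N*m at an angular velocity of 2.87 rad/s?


P = M * omega
P = 110.8 * 2.87
P = 317.9960


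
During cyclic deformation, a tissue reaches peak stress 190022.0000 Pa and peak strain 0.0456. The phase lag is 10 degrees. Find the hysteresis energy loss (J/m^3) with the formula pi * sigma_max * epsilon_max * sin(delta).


E_loss = pi * sigma_max * epsilon_max * sin(delta)
delta = 10 deg = 0.1745 rad
sin(delta) = 0.1736
E_loss = pi * 190022.0000 * 0.0456 * 0.1736
E_loss = 4727.0351


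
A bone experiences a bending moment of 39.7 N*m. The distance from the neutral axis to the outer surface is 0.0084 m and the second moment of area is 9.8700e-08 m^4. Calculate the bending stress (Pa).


sigma = M * c / I
sigma = 39.7 * 0.0084 / 9.8700e-08
M * c = 0.3335
sigma = 3.3787e+06


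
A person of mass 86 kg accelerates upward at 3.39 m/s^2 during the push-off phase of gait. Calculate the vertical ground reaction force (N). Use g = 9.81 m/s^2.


GRF = m * (g + a)
GRF = 86 * (9.81 + 3.39)
GRF = 86 * 13.2000
GRF = 1135.2000


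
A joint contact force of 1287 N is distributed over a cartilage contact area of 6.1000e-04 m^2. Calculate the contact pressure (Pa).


P = F / A
P = 1287 / 6.1000e-04
P = 2.1098e+06


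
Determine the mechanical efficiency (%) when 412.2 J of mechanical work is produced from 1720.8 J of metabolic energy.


eta = (W_mech / E_meta) * 100
eta = (412.2 / 1720.8) * 100
ratio = 0.2395
eta = 23.9540


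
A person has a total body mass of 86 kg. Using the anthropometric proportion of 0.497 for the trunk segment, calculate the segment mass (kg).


m_segment = body_mass * fraction
m_segment = 86 * 0.497
m_segment = 42.7420


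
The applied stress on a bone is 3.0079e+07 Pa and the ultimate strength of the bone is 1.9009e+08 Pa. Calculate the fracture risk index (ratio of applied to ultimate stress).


FRI = applied / ultimate
FRI = 3.0079e+07 / 1.9009e+08
FRI = 0.1582


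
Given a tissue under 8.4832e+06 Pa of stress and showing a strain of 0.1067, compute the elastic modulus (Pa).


E = stress / strain
E = 8.4832e+06 / 0.1067
E = 7.9505e+07


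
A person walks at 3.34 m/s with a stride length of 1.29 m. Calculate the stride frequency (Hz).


f = v / stride_length
f = 3.34 / 1.29
f = 2.5891


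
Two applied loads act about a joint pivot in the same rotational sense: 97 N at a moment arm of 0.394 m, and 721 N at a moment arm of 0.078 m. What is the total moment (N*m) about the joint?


M = F1 * d1 + F2 * d2
M = 97 * 0.394 + 721 * 0.078
M = 38.2180 + 56.2380
M = 94.4560


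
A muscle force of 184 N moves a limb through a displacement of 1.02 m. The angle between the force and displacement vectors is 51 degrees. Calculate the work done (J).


W = F * d * cos(theta)
theta = 51 deg = 0.8901 rad
cos(theta) = 0.6293
W = 184 * 1.02 * 0.6293
W = 118.1109


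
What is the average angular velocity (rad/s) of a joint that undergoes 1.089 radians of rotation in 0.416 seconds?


omega = delta_theta / delta_t
omega = 1.089 / 0.416
omega = 2.6178


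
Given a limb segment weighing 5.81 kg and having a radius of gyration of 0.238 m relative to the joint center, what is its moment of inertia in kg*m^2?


I = m * k^2
I = 5.81 * 0.238^2
k^2 = 0.0566
I = 0.3291


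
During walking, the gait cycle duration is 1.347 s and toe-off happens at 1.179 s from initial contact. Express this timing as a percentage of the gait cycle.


pct = (event_time / cycle_time) * 100
pct = (1.179 / 1.347) * 100
ratio = 0.8753
pct = 87.5278


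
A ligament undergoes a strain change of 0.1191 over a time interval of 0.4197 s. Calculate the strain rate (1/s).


strain_rate = delta_strain / delta_t
strain_rate = 0.1191 / 0.4197
strain_rate = 0.2838


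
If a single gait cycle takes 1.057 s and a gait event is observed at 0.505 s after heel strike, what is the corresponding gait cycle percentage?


pct = (event_time / cycle_time) * 100
pct = (0.505 / 1.057) * 100
ratio = 0.4778
pct = 47.7767


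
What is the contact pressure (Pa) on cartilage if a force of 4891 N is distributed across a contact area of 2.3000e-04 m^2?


P = F / A
P = 4891 / 2.3000e-04
P = 2.1265e+07


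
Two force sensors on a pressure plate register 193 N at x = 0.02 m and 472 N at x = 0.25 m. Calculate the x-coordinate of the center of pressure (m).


COP_x = (F1*x1 + F2*x2) / (F1 + F2)
COP_x = (193*0.02 + 472*0.25) / (193 + 472)
Numerator = 121.8600
Denominator = 665
COP_x = 0.1832


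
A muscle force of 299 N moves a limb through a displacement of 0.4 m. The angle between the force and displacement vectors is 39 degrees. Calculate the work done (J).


W = F * d * cos(theta)
theta = 39 deg = 0.6807 rad
cos(theta) = 0.7771
W = 299 * 0.4 * 0.7771
W = 92.9467


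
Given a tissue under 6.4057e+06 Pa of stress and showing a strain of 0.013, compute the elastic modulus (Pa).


E = stress / strain
E = 6.4057e+06 / 0.013
E = 4.9275e+08


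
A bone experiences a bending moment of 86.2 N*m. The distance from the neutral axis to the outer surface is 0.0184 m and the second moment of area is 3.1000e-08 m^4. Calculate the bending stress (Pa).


sigma = M * c / I
sigma = 86.2 * 0.0184 / 3.1000e-08
M * c = 1.5861
sigma = 5.1164e+07


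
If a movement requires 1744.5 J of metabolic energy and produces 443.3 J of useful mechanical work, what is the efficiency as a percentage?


eta = (W_mech / E_meta) * 100
eta = (443.3 / 1744.5) * 100
ratio = 0.2541
eta = 25.4113


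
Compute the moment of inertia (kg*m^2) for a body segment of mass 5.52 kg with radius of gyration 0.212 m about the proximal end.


I = m * k^2
I = 5.52 * 0.212^2
k^2 = 0.0449
I = 0.2481


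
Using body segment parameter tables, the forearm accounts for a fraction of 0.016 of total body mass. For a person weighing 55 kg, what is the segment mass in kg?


m_segment = body_mass * fraction
m_segment = 55 * 0.016
m_segment = 0.8800


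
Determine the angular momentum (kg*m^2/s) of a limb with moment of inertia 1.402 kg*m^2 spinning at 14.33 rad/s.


L = I * omega
L = 1.402 * 14.33
L = 20.0907


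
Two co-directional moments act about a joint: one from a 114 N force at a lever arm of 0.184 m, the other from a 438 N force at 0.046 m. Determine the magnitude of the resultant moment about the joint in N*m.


M = F1 * d1 + F2 * d2
M = 114 * 0.184 + 438 * 0.046
M = 20.9760 + 20.1480
M = 41.1240


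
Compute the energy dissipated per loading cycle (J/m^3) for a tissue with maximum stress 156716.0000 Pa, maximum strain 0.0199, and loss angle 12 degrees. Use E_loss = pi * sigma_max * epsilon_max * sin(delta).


E_loss = pi * sigma_max * epsilon_max * sin(delta)
delta = 12 deg = 0.2094 rad
sin(delta) = 0.2079
E_loss = pi * 156716.0000 * 0.0199 * 0.2079
E_loss = 2037.0196


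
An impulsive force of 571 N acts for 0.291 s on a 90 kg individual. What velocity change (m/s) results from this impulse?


J = F * dt = 571 * 0.291 = 166.1610 N*s
delta_v = J / m
delta_v = 166.1610 / 90
delta_v = 1.8462


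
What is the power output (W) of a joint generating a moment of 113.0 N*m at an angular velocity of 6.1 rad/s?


P = M * omega
P = 113.0 * 6.1
P = 689.3000


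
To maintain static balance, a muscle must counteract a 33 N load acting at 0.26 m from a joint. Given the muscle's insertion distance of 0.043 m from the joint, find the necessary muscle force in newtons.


F_muscle = W * d_load / d_muscle
F_muscle = 33 * 0.26 / 0.043
Numerator = 8.5800
F_muscle = 199.5349


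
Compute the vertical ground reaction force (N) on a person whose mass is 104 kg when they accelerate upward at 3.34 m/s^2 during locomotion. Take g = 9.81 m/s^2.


GRF = m * (g + a)
GRF = 104 * (9.81 + 3.34)
GRF = 104 * 13.1500
GRF = 1367.6000


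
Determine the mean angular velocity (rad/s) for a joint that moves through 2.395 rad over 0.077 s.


omega = delta_theta / delta_t
omega = 2.395 / 0.077
omega = 31.1039


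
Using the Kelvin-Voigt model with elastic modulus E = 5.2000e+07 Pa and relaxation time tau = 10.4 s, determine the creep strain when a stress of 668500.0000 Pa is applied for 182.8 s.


epsilon(t) = (sigma/E) * (1 - exp(-t/tau))
sigma/E = 668500.0000 / 5.2000e+07 = 0.0129
exp(-t/tau) = exp(-182.8 / 10.4) = 2.3251e-08
epsilon = 0.0129 * (1 - 2.3251e-08)
epsilon = 0.0129


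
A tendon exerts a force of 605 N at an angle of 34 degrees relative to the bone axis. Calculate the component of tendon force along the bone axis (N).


F_eff = F_tendon * cos(theta)
theta = 34 deg = 0.5934 rad
cos(theta) = 0.8290
F_eff = 605 * 0.8290
F_eff = 501.5677


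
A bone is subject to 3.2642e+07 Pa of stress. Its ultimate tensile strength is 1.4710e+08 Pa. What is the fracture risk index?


FRI = applied / ultimate
FRI = 3.2642e+07 / 1.4710e+08
FRI = 0.2219


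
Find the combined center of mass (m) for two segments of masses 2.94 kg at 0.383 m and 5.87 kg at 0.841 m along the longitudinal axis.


COM = (m1*x1 + m2*x2) / (m1 + m2)
COM = (2.94*0.383 + 5.87*0.841) / (2.94 + 5.87)
Numerator = 6.0627
Denominator = 8.8100
COM = 0.6882


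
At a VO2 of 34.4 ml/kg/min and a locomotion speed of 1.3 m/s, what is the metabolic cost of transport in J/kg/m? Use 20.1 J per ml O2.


Power per kg = VO2 * 20.1 / 60
Power per kg = 34.4 * 20.1 / 60 = 11.5240 W/kg
Cost = power_per_kg / speed
Cost = 11.5240 / 1.3
Cost = 8.8646


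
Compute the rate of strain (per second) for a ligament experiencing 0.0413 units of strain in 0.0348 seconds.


strain_rate = delta_strain / delta_t
strain_rate = 0.0413 / 0.0348
strain_rate = 1.1868


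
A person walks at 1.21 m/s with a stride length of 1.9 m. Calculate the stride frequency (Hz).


f = v / stride_length
f = 1.21 / 1.9
f = 0.6368


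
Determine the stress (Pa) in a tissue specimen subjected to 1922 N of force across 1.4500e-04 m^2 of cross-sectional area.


stress = F / A
stress = 1922 / 1.4500e-04
stress = 1.3255e+07


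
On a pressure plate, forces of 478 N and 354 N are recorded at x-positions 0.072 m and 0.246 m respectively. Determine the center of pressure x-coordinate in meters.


COP_x = (F1*x1 + F2*x2) / (F1 + F2)
COP_x = (478*0.072 + 354*0.246) / (478 + 354)
Numerator = 121.5000
Denominator = 832
COP_x = 0.1460


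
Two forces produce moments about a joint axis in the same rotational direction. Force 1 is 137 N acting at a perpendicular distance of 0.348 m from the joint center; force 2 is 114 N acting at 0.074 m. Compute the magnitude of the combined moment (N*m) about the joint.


M = F1 * d1 + F2 * d2
M = 137 * 0.348 + 114 * 0.074
M = 47.6760 + 8.4360
M = 56.1120


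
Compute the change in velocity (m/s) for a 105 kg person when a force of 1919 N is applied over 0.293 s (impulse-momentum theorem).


J = F * dt = 1919 * 0.293 = 562.2670 N*s
delta_v = J / m
delta_v = 562.2670 / 105
delta_v = 5.3549


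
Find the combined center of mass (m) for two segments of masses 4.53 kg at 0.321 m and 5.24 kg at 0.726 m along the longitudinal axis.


COM = (m1*x1 + m2*x2) / (m1 + m2)
COM = (4.53*0.321 + 5.24*0.726) / (4.53 + 5.24)
Numerator = 5.2584
Denominator = 9.7700
COM = 0.5382


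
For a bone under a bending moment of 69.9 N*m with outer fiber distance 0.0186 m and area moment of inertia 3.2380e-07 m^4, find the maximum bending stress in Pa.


sigma = M * c / I
sigma = 69.9 * 0.0186 / 3.2380e-07
M * c = 1.3001
sigma = 4.0153e+06


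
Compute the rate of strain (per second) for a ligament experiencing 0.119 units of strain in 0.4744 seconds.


strain_rate = delta_strain / delta_t
strain_rate = 0.119 / 0.4744
strain_rate = 0.2508


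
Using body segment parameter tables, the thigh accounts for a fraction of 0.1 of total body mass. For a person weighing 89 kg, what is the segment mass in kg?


m_segment = body_mass * fraction
m_segment = 89 * 0.1
m_segment = 8.9000


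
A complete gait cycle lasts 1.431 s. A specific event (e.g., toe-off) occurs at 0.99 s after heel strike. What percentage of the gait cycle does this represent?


pct = (event_time / cycle_time) * 100
pct = (0.99 / 1.431) * 100
ratio = 0.6918
pct = 69.1824


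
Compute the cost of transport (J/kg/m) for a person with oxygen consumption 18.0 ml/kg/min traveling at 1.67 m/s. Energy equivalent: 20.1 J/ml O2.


Power per kg = VO2 * 20.1 / 60
Power per kg = 18.0 * 20.1 / 60 = 6.0300 W/kg
Cost = power_per_kg / speed
Cost = 6.0300 / 1.67
Cost = 3.6108


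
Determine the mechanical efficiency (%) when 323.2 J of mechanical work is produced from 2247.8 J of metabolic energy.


eta = (W_mech / E_meta) * 100
eta = (323.2 / 2247.8) * 100
ratio = 0.1438
eta = 14.3785


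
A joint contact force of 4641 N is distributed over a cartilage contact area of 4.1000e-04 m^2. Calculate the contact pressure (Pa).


P = F / A
P = 4641 / 4.1000e-04
P = 1.1320e+07


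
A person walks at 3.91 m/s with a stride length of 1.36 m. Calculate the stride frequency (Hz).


f = v / stride_length
f = 3.91 / 1.36
f = 2.8750


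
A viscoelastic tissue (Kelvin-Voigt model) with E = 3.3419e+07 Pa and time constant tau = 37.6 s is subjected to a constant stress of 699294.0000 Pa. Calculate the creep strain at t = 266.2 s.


epsilon(t) = (sigma/E) * (1 - exp(-t/tau))
sigma/E = 699294.0000 / 3.3419e+07 = 0.0209
exp(-t/tau) = exp(-266.2 / 37.6) = 8.4195e-04
epsilon = 0.0209 * (1 - 8.4195e-04)
epsilon = 0.0209


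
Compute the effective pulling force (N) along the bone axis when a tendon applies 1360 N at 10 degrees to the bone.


F_eff = F_tendon * cos(theta)
theta = 10 deg = 0.1745 rad
cos(theta) = 0.9848
F_eff = 1360 * 0.9848
F_eff = 1339.3385


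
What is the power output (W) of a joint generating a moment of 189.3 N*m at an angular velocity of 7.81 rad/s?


P = M * omega
P = 189.3 * 7.81
P = 1478.4330


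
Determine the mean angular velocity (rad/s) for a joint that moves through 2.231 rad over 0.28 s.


omega = delta_theta / delta_t
omega = 2.231 / 0.28
omega = 7.9679


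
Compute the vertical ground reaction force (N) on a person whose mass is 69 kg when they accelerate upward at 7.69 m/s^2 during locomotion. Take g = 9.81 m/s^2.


GRF = m * (g + a)
GRF = 69 * (9.81 + 7.69)
GRF = 69 * 17.5000
GRF = 1207.5000


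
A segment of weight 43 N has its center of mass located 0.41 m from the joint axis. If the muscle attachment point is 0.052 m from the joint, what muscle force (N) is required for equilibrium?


F_muscle = W * d_load / d_muscle
F_muscle = 43 * 0.41 / 0.052
Numerator = 17.6300
F_muscle = 339.0385


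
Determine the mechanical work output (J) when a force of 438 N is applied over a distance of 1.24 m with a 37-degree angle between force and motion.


W = F * d * cos(theta)
theta = 37 deg = 0.6458 rad
cos(theta) = 0.7986
W = 438 * 1.24 * 0.7986
W = 433.7549


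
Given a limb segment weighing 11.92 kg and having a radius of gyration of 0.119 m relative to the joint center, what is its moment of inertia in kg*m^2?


I = m * k^2
I = 11.92 * 0.119^2
k^2 = 0.0142
I = 0.1688


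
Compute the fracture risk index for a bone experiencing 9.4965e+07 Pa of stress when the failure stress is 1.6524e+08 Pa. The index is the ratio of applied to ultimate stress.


FRI = applied / ultimate
FRI = 9.4965e+07 / 1.6524e+08
FRI = 0.5747


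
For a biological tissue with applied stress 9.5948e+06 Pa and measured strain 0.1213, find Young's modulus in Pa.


E = stress / strain
E = 9.5948e+06 / 0.1213
E = 7.9100e+07


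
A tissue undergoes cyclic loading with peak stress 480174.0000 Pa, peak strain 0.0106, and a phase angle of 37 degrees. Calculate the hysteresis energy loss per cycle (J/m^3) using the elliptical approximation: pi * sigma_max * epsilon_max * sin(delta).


E_loss = pi * sigma_max * epsilon_max * sin(delta)
delta = 37 deg = 0.6458 rad
sin(delta) = 0.6018
E_loss = pi * 480174.0000 * 0.0106 * 0.6018
E_loss = 9623.1533
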